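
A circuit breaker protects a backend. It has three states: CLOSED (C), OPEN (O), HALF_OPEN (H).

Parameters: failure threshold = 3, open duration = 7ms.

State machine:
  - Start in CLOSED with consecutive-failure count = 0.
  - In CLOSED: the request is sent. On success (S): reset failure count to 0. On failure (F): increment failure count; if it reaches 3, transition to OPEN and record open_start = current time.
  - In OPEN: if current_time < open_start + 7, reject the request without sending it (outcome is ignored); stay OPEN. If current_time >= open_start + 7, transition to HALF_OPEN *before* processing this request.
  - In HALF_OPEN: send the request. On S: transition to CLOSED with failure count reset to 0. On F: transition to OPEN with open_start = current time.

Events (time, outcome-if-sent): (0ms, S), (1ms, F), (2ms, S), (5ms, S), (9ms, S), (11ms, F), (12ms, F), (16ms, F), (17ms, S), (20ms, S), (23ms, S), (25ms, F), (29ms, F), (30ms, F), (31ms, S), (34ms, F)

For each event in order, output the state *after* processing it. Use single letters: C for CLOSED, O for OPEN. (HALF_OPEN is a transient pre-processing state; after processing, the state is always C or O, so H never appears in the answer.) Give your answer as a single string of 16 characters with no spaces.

State after each event:
  event#1 t=0ms outcome=S: state=CLOSED
  event#2 t=1ms outcome=F: state=CLOSED
  event#3 t=2ms outcome=S: state=CLOSED
  event#4 t=5ms outcome=S: state=CLOSED
  event#5 t=9ms outcome=S: state=CLOSED
  event#6 t=11ms outcome=F: state=CLOSED
  event#7 t=12ms outcome=F: state=CLOSED
  event#8 t=16ms outcome=F: state=OPEN
  event#9 t=17ms outcome=S: state=OPEN
  event#10 t=20ms outcome=S: state=OPEN
  event#11 t=23ms outcome=S: state=CLOSED
  event#12 t=25ms outcome=F: state=CLOSED
  event#13 t=29ms outcome=F: state=CLOSED
  event#14 t=30ms outcome=F: state=OPEN
  event#15 t=31ms outcome=S: state=OPEN
  event#16 t=34ms outcome=F: state=OPEN

Answer: CCCCCCCOOOCCCOOO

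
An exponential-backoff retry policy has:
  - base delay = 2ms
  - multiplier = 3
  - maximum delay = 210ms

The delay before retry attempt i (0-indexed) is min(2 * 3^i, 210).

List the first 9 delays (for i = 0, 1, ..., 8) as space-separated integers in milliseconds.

Answer: 2 6 18 54 162 210 210 210 210

Derivation:
Computing each delay:
  i=0: min(2*3^0, 210) = 2
  i=1: min(2*3^1, 210) = 6
  i=2: min(2*3^2, 210) = 18
  i=3: min(2*3^3, 210) = 54
  i=4: min(2*3^4, 210) = 162
  i=5: min(2*3^5, 210) = 210
  i=6: min(2*3^6, 210) = 210
  i=7: min(2*3^7, 210) = 210
  i=8: min(2*3^8, 210) = 210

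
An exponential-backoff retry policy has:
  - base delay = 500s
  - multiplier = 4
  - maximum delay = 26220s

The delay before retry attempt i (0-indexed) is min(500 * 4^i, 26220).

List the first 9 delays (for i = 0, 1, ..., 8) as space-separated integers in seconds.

Answer: 500 2000 8000 26220 26220 26220 26220 26220 26220

Derivation:
Computing each delay:
  i=0: min(500*4^0, 26220) = 500
  i=1: min(500*4^1, 26220) = 2000
  i=2: min(500*4^2, 26220) = 8000
  i=3: min(500*4^3, 26220) = 26220
  i=4: min(500*4^4, 26220) = 26220
  i=5: min(500*4^5, 26220) = 26220
  i=6: min(500*4^6, 26220) = 26220
  i=7: min(500*4^7, 26220) = 26220
  i=8: min(500*4^8, 26220) = 26220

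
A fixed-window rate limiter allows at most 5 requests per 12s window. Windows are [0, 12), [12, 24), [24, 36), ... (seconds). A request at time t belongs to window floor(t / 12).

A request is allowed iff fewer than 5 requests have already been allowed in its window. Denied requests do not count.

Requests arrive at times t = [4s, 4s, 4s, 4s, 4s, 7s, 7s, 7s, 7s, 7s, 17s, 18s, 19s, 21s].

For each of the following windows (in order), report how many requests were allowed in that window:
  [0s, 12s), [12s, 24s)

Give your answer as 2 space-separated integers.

Processing requests:
  req#1 t=4s (window 0): ALLOW
  req#2 t=4s (window 0): ALLOW
  req#3 t=4s (window 0): ALLOW
  req#4 t=4s (window 0): ALLOW
  req#5 t=4s (window 0): ALLOW
  req#6 t=7s (window 0): DENY
  req#7 t=7s (window 0): DENY
  req#8 t=7s (window 0): DENY
  req#9 t=7s (window 0): DENY
  req#10 t=7s (window 0): DENY
  req#11 t=17s (window 1): ALLOW
  req#12 t=18s (window 1): ALLOW
  req#13 t=19s (window 1): ALLOW
  req#14 t=21s (window 1): ALLOW

Allowed counts by window: 5 4

Answer: 5 4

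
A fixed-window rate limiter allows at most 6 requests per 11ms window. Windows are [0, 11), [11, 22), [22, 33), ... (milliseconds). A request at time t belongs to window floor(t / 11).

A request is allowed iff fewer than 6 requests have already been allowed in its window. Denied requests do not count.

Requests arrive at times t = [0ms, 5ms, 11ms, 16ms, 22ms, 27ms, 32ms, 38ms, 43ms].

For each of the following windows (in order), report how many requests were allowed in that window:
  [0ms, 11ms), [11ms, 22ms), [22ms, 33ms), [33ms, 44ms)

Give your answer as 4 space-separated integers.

Answer: 2 2 3 2

Derivation:
Processing requests:
  req#1 t=0ms (window 0): ALLOW
  req#2 t=5ms (window 0): ALLOW
  req#3 t=11ms (window 1): ALLOW
  req#4 t=16ms (window 1): ALLOW
  req#5 t=22ms (window 2): ALLOW
  req#6 t=27ms (window 2): ALLOW
  req#7 t=32ms (window 2): ALLOW
  req#8 t=38ms (window 3): ALLOW
  req#9 t=43ms (window 3): ALLOW

Allowed counts by window: 2 2 3 2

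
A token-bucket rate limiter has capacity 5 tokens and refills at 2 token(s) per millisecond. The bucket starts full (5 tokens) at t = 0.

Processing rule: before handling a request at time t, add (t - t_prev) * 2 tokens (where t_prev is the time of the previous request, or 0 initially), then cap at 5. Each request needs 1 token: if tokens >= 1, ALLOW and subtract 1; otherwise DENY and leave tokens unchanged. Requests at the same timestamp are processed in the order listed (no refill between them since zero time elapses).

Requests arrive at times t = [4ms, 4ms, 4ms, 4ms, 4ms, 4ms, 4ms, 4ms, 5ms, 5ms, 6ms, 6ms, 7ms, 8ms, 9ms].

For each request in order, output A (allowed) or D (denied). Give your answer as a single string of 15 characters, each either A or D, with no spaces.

Simulating step by step:
  req#1 t=4ms: ALLOW
  req#2 t=4ms: ALLOW
  req#3 t=4ms: ALLOW
  req#4 t=4ms: ALLOW
  req#5 t=4ms: ALLOW
  req#6 t=4ms: DENY
  req#7 t=4ms: DENY
  req#8 t=4ms: DENY
  req#9 t=5ms: ALLOW
  req#10 t=5ms: ALLOW
  req#11 t=6ms: ALLOW
  req#12 t=6ms: ALLOW
  req#13 t=7ms: ALLOW
  req#14 t=8ms: ALLOW
  req#15 t=9ms: ALLOW

Answer: AAAAADDDAAAAAAA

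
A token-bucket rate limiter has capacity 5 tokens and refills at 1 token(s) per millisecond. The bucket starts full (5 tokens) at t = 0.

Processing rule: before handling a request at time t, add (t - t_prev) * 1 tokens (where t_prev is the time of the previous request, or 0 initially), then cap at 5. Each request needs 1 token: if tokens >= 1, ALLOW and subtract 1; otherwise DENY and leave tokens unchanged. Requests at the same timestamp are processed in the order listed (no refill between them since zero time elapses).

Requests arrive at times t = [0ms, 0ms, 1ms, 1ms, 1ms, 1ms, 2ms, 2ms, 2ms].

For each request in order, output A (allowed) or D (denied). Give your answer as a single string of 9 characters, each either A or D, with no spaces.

Answer: AAAAAAADD

Derivation:
Simulating step by step:
  req#1 t=0ms: ALLOW
  req#2 t=0ms: ALLOW
  req#3 t=1ms: ALLOW
  req#4 t=1ms: ALLOW
  req#5 t=1ms: ALLOW
  req#6 t=1ms: ALLOW
  req#7 t=2ms: ALLOW
  req#8 t=2ms: DENY
  req#9 t=2ms: DENY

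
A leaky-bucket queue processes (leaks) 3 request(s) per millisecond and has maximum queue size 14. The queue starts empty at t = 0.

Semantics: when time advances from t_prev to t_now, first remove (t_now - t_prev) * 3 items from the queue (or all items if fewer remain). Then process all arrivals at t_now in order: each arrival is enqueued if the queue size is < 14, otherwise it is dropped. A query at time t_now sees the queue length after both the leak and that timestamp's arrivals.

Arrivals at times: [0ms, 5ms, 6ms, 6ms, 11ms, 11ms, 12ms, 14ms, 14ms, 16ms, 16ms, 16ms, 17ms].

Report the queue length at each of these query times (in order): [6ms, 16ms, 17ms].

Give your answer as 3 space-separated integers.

Answer: 2 3 1

Derivation:
Queue lengths at query times:
  query t=6ms: backlog = 2
  query t=16ms: backlog = 3
  query t=17ms: backlog = 1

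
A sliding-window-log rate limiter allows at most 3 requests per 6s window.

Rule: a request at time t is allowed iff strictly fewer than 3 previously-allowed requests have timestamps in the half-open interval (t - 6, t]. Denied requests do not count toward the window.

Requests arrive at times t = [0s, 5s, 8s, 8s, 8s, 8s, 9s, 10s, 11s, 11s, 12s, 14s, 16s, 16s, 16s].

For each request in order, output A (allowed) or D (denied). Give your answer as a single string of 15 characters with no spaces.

Tracking allowed requests in the window:
  req#1 t=0s: ALLOW
  req#2 t=5s: ALLOW
  req#3 t=8s: ALLOW
  req#4 t=8s: ALLOW
  req#5 t=8s: DENY
  req#6 t=8s: DENY
  req#7 t=9s: DENY
  req#8 t=10s: DENY
  req#9 t=11s: ALLOW
  req#10 t=11s: DENY
  req#11 t=12s: DENY
  req#12 t=14s: ALLOW
  req#13 t=16s: ALLOW
  req#14 t=16s: DENY
  req#15 t=16s: DENY

Answer: AAAADDDDADDAADD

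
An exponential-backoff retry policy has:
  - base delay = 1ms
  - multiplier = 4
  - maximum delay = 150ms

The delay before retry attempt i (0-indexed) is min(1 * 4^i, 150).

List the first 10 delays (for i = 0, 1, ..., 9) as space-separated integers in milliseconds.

Computing each delay:
  i=0: min(1*4^0, 150) = 1
  i=1: min(1*4^1, 150) = 4
  i=2: min(1*4^2, 150) = 16
  i=3: min(1*4^3, 150) = 64
  i=4: min(1*4^4, 150) = 150
  i=5: min(1*4^5, 150) = 150
  i=6: min(1*4^6, 150) = 150
  i=7: min(1*4^7, 150) = 150
  i=8: min(1*4^8, 150) = 150
  i=9: min(1*4^9, 150) = 150

Answer: 1 4 16 64 150 150 150 150 150 150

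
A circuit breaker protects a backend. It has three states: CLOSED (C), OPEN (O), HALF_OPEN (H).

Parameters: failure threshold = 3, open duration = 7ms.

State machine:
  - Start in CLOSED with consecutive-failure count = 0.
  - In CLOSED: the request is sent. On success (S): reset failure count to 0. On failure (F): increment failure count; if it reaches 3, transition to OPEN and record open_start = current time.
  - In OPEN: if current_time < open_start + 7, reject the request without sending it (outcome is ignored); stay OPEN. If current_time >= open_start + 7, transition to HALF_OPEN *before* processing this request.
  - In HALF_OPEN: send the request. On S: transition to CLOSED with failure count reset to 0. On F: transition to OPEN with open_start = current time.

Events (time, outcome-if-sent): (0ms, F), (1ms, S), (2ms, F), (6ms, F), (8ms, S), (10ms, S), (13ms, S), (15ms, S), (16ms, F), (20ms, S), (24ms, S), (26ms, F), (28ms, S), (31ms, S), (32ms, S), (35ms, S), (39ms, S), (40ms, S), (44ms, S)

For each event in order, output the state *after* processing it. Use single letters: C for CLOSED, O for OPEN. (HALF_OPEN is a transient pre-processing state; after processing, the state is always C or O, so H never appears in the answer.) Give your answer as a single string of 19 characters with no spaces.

Answer: CCCCCCCCCCCCCCCCCCC

Derivation:
State after each event:
  event#1 t=0ms outcome=F: state=CLOSED
  event#2 t=1ms outcome=S: state=CLOSED
  event#3 t=2ms outcome=F: state=CLOSED
  event#4 t=6ms outcome=F: state=CLOSED
  event#5 t=8ms outcome=S: state=CLOSED
  event#6 t=10ms outcome=S: state=CLOSED
  event#7 t=13ms outcome=S: state=CLOSED
  event#8 t=15ms outcome=S: state=CLOSED
  event#9 t=16ms outcome=F: state=CLOSED
  event#10 t=20ms outcome=S: state=CLOSED
  event#11 t=24ms outcome=S: state=CLOSED
  event#12 t=26ms outcome=F: state=CLOSED
  event#13 t=28ms outcome=S: state=CLOSED
  event#14 t=31ms outcome=S: state=CLOSED
  event#15 t=32ms outcome=S: state=CLOSED
  event#16 t=35ms outcome=S: state=CLOSED
  event#17 t=39ms outcome=S: state=CLOSED
  event#18 t=40ms outcome=S: state=CLOSED
  event#19 t=44ms outcome=S: state=CLOSED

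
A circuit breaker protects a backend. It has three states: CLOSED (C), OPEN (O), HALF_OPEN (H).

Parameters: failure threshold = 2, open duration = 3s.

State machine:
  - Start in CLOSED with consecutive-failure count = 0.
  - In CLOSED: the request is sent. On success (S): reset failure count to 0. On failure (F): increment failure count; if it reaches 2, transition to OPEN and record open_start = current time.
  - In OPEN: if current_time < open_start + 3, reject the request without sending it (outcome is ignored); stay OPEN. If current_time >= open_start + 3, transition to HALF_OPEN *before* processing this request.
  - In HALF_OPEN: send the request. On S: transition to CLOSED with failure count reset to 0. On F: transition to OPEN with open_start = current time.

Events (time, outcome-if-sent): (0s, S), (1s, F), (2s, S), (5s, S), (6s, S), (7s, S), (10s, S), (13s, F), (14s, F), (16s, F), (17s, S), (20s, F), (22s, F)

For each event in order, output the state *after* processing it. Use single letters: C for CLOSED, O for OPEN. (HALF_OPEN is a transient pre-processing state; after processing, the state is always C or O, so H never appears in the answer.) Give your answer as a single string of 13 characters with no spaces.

State after each event:
  event#1 t=0s outcome=S: state=CLOSED
  event#2 t=1s outcome=F: state=CLOSED
  event#3 t=2s outcome=S: state=CLOSED
  event#4 t=5s outcome=S: state=CLOSED
  event#5 t=6s outcome=S: state=CLOSED
  event#6 t=7s outcome=S: state=CLOSED
  event#7 t=10s outcome=S: state=CLOSED
  event#8 t=13s outcome=F: state=CLOSED
  event#9 t=14s outcome=F: state=OPEN
  event#10 t=16s outcome=F: state=OPEN
  event#11 t=17s outcome=S: state=CLOSED
  event#12 t=20s outcome=F: state=CLOSED
  event#13 t=22s outcome=F: state=OPEN

Answer: CCCCCCCCOOCCO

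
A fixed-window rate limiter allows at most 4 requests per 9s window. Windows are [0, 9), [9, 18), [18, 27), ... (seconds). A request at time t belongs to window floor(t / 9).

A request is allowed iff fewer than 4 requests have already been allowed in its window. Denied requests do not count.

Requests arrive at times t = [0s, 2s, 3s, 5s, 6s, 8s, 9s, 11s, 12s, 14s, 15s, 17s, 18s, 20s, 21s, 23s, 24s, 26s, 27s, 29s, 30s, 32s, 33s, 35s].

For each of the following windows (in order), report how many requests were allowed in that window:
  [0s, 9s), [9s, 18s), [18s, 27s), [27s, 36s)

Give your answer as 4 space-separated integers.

Processing requests:
  req#1 t=0s (window 0): ALLOW
  req#2 t=2s (window 0): ALLOW
  req#3 t=3s (window 0): ALLOW
  req#4 t=5s (window 0): ALLOW
  req#5 t=6s (window 0): DENY
  req#6 t=8s (window 0): DENY
  req#7 t=9s (window 1): ALLOW
  req#8 t=11s (window 1): ALLOW
  req#9 t=12s (window 1): ALLOW
  req#10 t=14s (window 1): ALLOW
  req#11 t=15s (window 1): DENY
  req#12 t=17s (window 1): DENY
  req#13 t=18s (window 2): ALLOW
  req#14 t=20s (window 2): ALLOW
  req#15 t=21s (window 2): ALLOW
  req#16 t=23s (window 2): ALLOW
  req#17 t=24s (window 2): DENY
  req#18 t=26s (window 2): DENY
  req#19 t=27s (window 3): ALLOW
  req#20 t=29s (window 3): ALLOW
  req#21 t=30s (window 3): ALLOW
  req#22 t=32s (window 3): ALLOW
  req#23 t=33s (window 3): DENY
  req#24 t=35s (window 3): DENY

Allowed counts by window: 4 4 4 4

Answer: 4 4 4 4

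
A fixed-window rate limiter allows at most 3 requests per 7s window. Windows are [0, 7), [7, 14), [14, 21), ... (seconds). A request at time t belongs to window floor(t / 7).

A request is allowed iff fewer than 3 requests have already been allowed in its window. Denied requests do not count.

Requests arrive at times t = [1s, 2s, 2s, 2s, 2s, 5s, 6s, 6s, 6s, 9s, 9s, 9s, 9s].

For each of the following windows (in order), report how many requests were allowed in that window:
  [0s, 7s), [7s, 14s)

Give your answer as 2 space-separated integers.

Processing requests:
  req#1 t=1s (window 0): ALLOW
  req#2 t=2s (window 0): ALLOW
  req#3 t=2s (window 0): ALLOW
  req#4 t=2s (window 0): DENY
  req#5 t=2s (window 0): DENY
  req#6 t=5s (window 0): DENY
  req#7 t=6s (window 0): DENY
  req#8 t=6s (window 0): DENY
  req#9 t=6s (window 0): DENY
  req#10 t=9s (window 1): ALLOW
  req#11 t=9s (window 1): ALLOW
  req#12 t=9s (window 1): ALLOW
  req#13 t=9s (window 1): DENY

Allowed counts by window: 3 3

Answer: 3 3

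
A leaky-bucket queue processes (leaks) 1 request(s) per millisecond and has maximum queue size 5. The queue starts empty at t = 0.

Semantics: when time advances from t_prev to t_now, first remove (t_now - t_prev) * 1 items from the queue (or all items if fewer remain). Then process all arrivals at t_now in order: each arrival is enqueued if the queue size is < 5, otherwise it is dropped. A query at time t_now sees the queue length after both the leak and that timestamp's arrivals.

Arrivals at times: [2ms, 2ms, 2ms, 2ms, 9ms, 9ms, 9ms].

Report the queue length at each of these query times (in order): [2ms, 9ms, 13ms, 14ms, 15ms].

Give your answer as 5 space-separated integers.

Queue lengths at query times:
  query t=2ms: backlog = 4
  query t=9ms: backlog = 3
  query t=13ms: backlog = 0
  query t=14ms: backlog = 0
  query t=15ms: backlog = 0

Answer: 4 3 0 0 0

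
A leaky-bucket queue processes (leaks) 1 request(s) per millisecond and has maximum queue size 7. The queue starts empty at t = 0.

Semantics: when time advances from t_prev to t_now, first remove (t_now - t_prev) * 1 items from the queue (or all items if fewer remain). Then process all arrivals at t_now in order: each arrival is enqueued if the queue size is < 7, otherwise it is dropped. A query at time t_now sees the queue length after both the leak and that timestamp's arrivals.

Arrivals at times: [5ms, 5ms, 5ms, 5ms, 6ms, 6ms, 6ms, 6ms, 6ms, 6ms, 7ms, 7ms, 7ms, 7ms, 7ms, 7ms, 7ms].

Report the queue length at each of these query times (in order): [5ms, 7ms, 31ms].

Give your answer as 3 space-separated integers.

Queue lengths at query times:
  query t=5ms: backlog = 4
  query t=7ms: backlog = 7
  query t=31ms: backlog = 0

Answer: 4 7 0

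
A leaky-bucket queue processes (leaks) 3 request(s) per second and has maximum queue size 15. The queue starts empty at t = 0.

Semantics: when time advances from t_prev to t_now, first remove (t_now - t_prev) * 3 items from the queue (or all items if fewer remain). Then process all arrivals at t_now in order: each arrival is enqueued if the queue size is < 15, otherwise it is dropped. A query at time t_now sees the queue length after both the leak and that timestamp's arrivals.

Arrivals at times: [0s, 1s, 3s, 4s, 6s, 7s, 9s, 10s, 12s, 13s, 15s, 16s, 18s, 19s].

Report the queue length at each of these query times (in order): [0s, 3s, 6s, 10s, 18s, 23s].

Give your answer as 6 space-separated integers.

Answer: 1 1 1 1 1 0

Derivation:
Queue lengths at query times:
  query t=0s: backlog = 1
  query t=3s: backlog = 1
  query t=6s: backlog = 1
  query t=10s: backlog = 1
  query t=18s: backlog = 1
  query t=23s: backlog = 0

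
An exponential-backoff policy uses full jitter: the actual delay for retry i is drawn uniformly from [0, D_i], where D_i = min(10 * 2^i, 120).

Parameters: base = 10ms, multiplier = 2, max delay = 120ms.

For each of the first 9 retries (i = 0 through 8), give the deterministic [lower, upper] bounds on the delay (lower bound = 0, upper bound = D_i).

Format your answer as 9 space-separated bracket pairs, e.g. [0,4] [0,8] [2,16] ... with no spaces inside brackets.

Computing bounds per retry:
  i=0: D_i=min(10*2^0,120)=10, bounds=[0,10]
  i=1: D_i=min(10*2^1,120)=20, bounds=[0,20]
  i=2: D_i=min(10*2^2,120)=40, bounds=[0,40]
  i=3: D_i=min(10*2^3,120)=80, bounds=[0,80]
  i=4: D_i=min(10*2^4,120)=120, bounds=[0,120]
  i=5: D_i=min(10*2^5,120)=120, bounds=[0,120]
  i=6: D_i=min(10*2^6,120)=120, bounds=[0,120]
  i=7: D_i=min(10*2^7,120)=120, bounds=[0,120]
  i=8: D_i=min(10*2^8,120)=120, bounds=[0,120]

Answer: [0,10] [0,20] [0,40] [0,80] [0,120] [0,120] [0,120] [0,120] [0,120]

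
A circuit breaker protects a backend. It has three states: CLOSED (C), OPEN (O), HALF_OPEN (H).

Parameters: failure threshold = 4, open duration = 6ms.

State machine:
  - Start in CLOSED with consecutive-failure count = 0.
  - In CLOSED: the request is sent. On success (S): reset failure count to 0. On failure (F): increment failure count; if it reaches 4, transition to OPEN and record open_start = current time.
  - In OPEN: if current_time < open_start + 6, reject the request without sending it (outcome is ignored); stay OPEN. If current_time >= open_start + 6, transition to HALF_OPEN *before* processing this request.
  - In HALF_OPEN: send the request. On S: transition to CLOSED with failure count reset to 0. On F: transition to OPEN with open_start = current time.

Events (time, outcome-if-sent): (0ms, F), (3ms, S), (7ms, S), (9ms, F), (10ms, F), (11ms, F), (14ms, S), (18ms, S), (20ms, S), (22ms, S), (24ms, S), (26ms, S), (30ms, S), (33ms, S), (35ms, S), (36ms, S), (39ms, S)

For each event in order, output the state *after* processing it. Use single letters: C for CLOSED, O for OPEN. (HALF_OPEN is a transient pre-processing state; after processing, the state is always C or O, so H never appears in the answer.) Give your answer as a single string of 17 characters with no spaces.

State after each event:
  event#1 t=0ms outcome=F: state=CLOSED
  event#2 t=3ms outcome=S: state=CLOSED
  event#3 t=7ms outcome=S: state=CLOSED
  event#4 t=9ms outcome=F: state=CLOSED
  event#5 t=10ms outcome=F: state=CLOSED
  event#6 t=11ms outcome=F: state=CLOSED
  event#7 t=14ms outcome=S: state=CLOSED
  event#8 t=18ms outcome=S: state=CLOSED
  event#9 t=20ms outcome=S: state=CLOSED
  event#10 t=22ms outcome=S: state=CLOSED
  event#11 t=24ms outcome=S: state=CLOSED
  event#12 t=26ms outcome=S: state=CLOSED
  event#13 t=30ms outcome=S: state=CLOSED
  event#14 t=33ms outcome=S: state=CLOSED
  event#15 t=35ms outcome=S: state=CLOSED
  event#16 t=36ms outcome=S: state=CLOSED
  event#17 t=39ms outcome=S: state=CLOSED

Answer: CCCCCCCCCCCCCCCCC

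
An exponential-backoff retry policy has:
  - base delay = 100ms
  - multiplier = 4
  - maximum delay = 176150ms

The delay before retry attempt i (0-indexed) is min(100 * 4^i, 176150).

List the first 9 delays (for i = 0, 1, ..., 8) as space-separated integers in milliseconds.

Computing each delay:
  i=0: min(100*4^0, 176150) = 100
  i=1: min(100*4^1, 176150) = 400
  i=2: min(100*4^2, 176150) = 1600
  i=3: min(100*4^3, 176150) = 6400
  i=4: min(100*4^4, 176150) = 25600
  i=5: min(100*4^5, 176150) = 102400
  i=6: min(100*4^6, 176150) = 176150
  i=7: min(100*4^7, 176150) = 176150
  i=8: min(100*4^8, 176150) = 176150

Answer: 100 400 1600 6400 25600 102400 176150 176150 176150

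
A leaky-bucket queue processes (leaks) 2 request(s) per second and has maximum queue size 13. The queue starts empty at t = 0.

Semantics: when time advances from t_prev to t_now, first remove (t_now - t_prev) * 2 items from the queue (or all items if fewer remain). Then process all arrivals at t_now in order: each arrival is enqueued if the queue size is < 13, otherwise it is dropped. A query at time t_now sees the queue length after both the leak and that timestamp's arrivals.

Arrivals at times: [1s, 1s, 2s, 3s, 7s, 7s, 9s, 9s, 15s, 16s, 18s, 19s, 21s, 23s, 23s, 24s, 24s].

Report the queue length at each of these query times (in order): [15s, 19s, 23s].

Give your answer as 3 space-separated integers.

Answer: 1 1 2

Derivation:
Queue lengths at query times:
  query t=15s: backlog = 1
  query t=19s: backlog = 1
  query t=23s: backlog = 2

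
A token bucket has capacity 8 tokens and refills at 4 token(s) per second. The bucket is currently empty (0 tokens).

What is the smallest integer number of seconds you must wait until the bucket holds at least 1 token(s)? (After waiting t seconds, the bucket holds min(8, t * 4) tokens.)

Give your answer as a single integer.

Answer: 1

Derivation:
Need t * 4 >= 1, so t >= 1/4.
Smallest integer t = ceil(1/4) = 1.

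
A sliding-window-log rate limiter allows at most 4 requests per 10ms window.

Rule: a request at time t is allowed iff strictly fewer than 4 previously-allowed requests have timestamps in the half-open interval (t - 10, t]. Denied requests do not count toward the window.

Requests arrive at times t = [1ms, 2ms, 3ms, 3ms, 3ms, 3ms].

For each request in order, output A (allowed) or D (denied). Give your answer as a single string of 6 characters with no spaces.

Tracking allowed requests in the window:
  req#1 t=1ms: ALLOW
  req#2 t=2ms: ALLOW
  req#3 t=3ms: ALLOW
  req#4 t=3ms: ALLOW
  req#5 t=3ms: DENY
  req#6 t=3ms: DENY

Answer: AAAADD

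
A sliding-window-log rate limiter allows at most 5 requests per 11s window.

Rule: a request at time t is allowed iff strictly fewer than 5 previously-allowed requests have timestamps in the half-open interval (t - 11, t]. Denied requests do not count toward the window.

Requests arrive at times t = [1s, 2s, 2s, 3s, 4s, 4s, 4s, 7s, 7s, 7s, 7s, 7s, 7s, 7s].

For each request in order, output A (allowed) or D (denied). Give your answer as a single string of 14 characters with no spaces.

Tracking allowed requests in the window:
  req#1 t=1s: ALLOW
  req#2 t=2s: ALLOW
  req#3 t=2s: ALLOW
  req#4 t=3s: ALLOW
  req#5 t=4s: ALLOW
  req#6 t=4s: DENY
  req#7 t=4s: DENY
  req#8 t=7s: DENY
  req#9 t=7s: DENY
  req#10 t=7s: DENY
  req#11 t=7s: DENY
  req#12 t=7s: DENY
  req#13 t=7s: DENY
  req#14 t=7s: DENY

Answer: AAAAADDDDDDDDD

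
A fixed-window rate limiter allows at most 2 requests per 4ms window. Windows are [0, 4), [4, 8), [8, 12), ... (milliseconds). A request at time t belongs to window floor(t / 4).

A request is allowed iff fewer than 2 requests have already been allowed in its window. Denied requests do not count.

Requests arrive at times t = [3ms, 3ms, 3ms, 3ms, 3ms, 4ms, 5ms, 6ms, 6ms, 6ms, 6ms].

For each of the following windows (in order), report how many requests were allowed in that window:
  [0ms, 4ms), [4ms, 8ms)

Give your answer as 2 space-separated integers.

Answer: 2 2

Derivation:
Processing requests:
  req#1 t=3ms (window 0): ALLOW
  req#2 t=3ms (window 0): ALLOW
  req#3 t=3ms (window 0): DENY
  req#4 t=3ms (window 0): DENY
  req#5 t=3ms (window 0): DENY
  req#6 t=4ms (window 1): ALLOW
  req#7 t=5ms (window 1): ALLOW
  req#8 t=6ms (window 1): DENY
  req#9 t=6ms (window 1): DENY
  req#10 t=6ms (window 1): DENY
  req#11 t=6ms (window 1): DENY

Allowed counts by window: 2 2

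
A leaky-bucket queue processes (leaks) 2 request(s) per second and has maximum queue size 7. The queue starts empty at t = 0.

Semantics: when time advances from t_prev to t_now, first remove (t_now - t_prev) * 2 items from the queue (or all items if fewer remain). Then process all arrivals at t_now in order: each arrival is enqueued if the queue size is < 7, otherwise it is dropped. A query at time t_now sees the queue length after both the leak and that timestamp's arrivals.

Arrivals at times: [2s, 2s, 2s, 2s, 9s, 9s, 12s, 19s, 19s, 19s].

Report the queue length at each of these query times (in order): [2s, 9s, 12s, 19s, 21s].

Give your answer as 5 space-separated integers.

Answer: 4 2 1 3 0

Derivation:
Queue lengths at query times:
  query t=2s: backlog = 4
  query t=9s: backlog = 2
  query t=12s: backlog = 1
  query t=19s: backlog = 3
  query t=21s: backlog = 0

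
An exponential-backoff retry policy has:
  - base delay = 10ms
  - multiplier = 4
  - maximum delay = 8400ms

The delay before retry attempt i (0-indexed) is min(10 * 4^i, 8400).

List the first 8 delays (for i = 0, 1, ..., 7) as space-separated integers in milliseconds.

Answer: 10 40 160 640 2560 8400 8400 8400

Derivation:
Computing each delay:
  i=0: min(10*4^0, 8400) = 10
  i=1: min(10*4^1, 8400) = 40
  i=2: min(10*4^2, 8400) = 160
  i=3: min(10*4^3, 8400) = 640
  i=4: min(10*4^4, 8400) = 2560
  i=5: min(10*4^5, 8400) = 8400
  i=6: min(10*4^6, 8400) = 8400
  i=7: min(10*4^7, 8400) = 8400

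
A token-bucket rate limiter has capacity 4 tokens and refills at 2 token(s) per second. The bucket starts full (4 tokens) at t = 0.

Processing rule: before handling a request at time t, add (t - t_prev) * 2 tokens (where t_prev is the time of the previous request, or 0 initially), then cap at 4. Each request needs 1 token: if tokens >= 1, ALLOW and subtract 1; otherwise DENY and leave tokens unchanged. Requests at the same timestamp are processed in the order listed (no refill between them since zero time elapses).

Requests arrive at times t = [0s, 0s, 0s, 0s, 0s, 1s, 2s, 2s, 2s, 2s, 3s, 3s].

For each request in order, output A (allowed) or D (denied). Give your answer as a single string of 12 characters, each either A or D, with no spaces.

Simulating step by step:
  req#1 t=0s: ALLOW
  req#2 t=0s: ALLOW
  req#3 t=0s: ALLOW
  req#4 t=0s: ALLOW
  req#5 t=0s: DENY
  req#6 t=1s: ALLOW
  req#7 t=2s: ALLOW
  req#8 t=2s: ALLOW
  req#9 t=2s: ALLOW
  req#10 t=2s: DENY
  req#11 t=3s: ALLOW
  req#12 t=3s: ALLOW

Answer: AAAADAAAADAA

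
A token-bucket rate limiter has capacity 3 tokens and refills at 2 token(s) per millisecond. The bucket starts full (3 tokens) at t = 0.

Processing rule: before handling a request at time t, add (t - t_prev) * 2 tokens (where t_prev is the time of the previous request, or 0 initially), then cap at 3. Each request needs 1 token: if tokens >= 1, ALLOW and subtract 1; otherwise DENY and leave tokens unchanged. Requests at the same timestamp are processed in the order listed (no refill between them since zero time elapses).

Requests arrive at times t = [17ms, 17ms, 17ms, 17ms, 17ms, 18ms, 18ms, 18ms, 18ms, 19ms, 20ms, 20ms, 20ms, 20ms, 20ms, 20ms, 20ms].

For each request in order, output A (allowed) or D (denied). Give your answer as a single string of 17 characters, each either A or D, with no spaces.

Answer: AAADDAADDAAAADDDD

Derivation:
Simulating step by step:
  req#1 t=17ms: ALLOW
  req#2 t=17ms: ALLOW
  req#3 t=17ms: ALLOW
  req#4 t=17ms: DENY
  req#5 t=17ms: DENY
  req#6 t=18ms: ALLOW
  req#7 t=18ms: ALLOW
  req#8 t=18ms: DENY
  req#9 t=18ms: DENY
  req#10 t=19ms: ALLOW
  req#11 t=20ms: ALLOW
  req#12 t=20ms: ALLOW
  req#13 t=20ms: ALLOW
  req#14 t=20ms: DENY
  req#15 t=20ms: DENY
  req#16 t=20ms: DENY
  req#17 t=20ms: DENY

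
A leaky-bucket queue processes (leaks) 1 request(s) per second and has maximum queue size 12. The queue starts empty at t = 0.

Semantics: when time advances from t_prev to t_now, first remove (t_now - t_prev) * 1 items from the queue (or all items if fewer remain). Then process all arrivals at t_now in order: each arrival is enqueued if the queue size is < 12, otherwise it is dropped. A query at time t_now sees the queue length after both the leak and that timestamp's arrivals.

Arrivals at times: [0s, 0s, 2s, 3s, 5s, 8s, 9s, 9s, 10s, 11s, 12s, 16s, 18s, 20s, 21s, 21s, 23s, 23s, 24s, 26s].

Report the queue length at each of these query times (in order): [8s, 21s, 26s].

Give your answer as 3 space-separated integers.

Answer: 1 2 1

Derivation:
Queue lengths at query times:
  query t=8s: backlog = 1
  query t=21s: backlog = 2
  query t=26s: backlog = 1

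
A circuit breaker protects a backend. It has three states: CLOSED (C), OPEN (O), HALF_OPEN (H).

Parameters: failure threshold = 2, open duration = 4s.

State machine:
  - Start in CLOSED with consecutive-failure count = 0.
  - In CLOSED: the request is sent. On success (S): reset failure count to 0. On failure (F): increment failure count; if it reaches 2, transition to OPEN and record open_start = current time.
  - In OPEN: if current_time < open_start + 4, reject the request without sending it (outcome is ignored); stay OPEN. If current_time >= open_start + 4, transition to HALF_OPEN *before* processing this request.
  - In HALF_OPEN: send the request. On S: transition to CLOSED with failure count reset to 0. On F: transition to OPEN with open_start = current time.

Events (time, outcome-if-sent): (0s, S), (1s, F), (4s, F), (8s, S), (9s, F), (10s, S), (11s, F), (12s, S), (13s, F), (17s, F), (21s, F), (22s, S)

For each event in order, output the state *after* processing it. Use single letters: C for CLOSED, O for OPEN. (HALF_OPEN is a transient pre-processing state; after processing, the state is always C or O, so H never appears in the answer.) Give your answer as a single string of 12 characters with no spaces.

Answer: CCOCCCCCCOOO

Derivation:
State after each event:
  event#1 t=0s outcome=S: state=CLOSED
  event#2 t=1s outcome=F: state=CLOSED
  event#3 t=4s outcome=F: state=OPEN
  event#4 t=8s outcome=S: state=CLOSED
  event#5 t=9s outcome=F: state=CLOSED
  event#6 t=10s outcome=S: state=CLOSED
  event#7 t=11s outcome=F: state=CLOSED
  event#8 t=12s outcome=S: state=CLOSED
  event#9 t=13s outcome=F: state=CLOSED
  event#10 t=17s outcome=F: state=OPEN
  event#11 t=21s outcome=F: state=OPEN
  event#12 t=22s outcome=S: state=OPEN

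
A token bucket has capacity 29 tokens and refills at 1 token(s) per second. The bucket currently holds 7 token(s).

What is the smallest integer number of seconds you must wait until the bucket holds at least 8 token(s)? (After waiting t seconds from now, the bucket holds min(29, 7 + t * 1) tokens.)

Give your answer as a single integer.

Answer: 1

Derivation:
Need 7 + t * 1 >= 8, so t >= 1/1.
Smallest integer t = ceil(1/1) = 1.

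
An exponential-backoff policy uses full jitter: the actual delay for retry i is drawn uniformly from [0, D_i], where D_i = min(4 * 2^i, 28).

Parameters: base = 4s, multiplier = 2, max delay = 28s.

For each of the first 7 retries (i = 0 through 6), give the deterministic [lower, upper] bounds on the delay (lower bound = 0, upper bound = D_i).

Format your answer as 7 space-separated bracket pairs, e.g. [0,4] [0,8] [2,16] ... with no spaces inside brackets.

Computing bounds per retry:
  i=0: D_i=min(4*2^0,28)=4, bounds=[0,4]
  i=1: D_i=min(4*2^1,28)=8, bounds=[0,8]
  i=2: D_i=min(4*2^2,28)=16, bounds=[0,16]
  i=3: D_i=min(4*2^3,28)=28, bounds=[0,28]
  i=4: D_i=min(4*2^4,28)=28, bounds=[0,28]
  i=5: D_i=min(4*2^5,28)=28, bounds=[0,28]
  i=6: D_i=min(4*2^6,28)=28, bounds=[0,28]

Answer: [0,4] [0,8] [0,16] [0,28] [0,28] [0,28] [0,28]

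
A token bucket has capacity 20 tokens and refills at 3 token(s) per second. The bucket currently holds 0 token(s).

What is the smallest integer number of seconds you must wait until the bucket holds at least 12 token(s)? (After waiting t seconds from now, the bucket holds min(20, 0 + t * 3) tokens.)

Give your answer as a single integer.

Answer: 4

Derivation:
Need 0 + t * 3 >= 12, so t >= 12/3.
Smallest integer t = ceil(12/3) = 4.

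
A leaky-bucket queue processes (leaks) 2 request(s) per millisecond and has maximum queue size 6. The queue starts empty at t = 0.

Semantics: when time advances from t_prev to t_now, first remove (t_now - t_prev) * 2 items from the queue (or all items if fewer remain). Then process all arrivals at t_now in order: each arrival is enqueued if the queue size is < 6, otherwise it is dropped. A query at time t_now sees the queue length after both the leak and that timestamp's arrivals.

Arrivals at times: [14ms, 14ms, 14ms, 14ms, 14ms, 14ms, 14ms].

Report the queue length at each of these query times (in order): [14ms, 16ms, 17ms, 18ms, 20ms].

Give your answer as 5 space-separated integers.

Answer: 6 2 0 0 0

Derivation:
Queue lengths at query times:
  query t=14ms: backlog = 6
  query t=16ms: backlog = 2
  query t=17ms: backlog = 0
  query t=18ms: backlog = 0
  query t=20ms: backlog = 0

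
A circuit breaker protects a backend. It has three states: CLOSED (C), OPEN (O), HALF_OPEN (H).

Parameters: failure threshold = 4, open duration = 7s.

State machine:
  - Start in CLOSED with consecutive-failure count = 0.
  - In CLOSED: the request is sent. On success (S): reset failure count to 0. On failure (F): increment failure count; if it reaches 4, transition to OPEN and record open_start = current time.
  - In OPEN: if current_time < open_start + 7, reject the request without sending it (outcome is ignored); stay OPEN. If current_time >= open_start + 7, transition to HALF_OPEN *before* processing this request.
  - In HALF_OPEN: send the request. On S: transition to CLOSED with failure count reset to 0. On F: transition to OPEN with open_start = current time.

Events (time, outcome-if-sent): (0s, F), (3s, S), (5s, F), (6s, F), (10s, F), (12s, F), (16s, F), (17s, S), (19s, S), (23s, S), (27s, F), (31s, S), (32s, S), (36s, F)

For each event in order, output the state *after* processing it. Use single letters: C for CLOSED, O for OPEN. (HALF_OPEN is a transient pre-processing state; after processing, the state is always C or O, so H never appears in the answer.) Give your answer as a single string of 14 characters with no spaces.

State after each event:
  event#1 t=0s outcome=F: state=CLOSED
  event#2 t=3s outcome=S: state=CLOSED
  event#3 t=5s outcome=F: state=CLOSED
  event#4 t=6s outcome=F: state=CLOSED
  event#5 t=10s outcome=F: state=CLOSED
  event#6 t=12s outcome=F: state=OPEN
  event#7 t=16s outcome=F: state=OPEN
  event#8 t=17s outcome=S: state=OPEN
  event#9 t=19s outcome=S: state=CLOSED
  event#10 t=23s outcome=S: state=CLOSED
  event#11 t=27s outcome=F: state=CLOSED
  event#12 t=31s outcome=S: state=CLOSED
  event#13 t=32s outcome=S: state=CLOSED
  event#14 t=36s outcome=F: state=CLOSED

Answer: CCCCCOOOCCCCCC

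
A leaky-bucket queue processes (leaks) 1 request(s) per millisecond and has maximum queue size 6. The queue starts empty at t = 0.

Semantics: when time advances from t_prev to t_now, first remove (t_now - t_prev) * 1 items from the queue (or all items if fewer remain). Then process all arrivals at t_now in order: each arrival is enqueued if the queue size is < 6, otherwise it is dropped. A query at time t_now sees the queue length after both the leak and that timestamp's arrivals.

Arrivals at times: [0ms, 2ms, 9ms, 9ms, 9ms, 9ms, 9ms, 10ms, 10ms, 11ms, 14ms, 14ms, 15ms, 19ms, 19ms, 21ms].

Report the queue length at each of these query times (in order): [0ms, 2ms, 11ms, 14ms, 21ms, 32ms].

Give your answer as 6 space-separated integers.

Queue lengths at query times:
  query t=0ms: backlog = 1
  query t=2ms: backlog = 1
  query t=11ms: backlog = 6
  query t=14ms: backlog = 5
  query t=21ms: backlog = 2
  query t=32ms: backlog = 0

Answer: 1 1 6 5 2 0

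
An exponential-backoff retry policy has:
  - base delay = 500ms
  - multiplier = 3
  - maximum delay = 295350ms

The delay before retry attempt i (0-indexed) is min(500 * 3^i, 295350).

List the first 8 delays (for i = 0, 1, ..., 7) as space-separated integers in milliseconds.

Answer: 500 1500 4500 13500 40500 121500 295350 295350

Derivation:
Computing each delay:
  i=0: min(500*3^0, 295350) = 500
  i=1: min(500*3^1, 295350) = 1500
  i=2: min(500*3^2, 295350) = 4500
  i=3: min(500*3^3, 295350) = 13500
  i=4: min(500*3^4, 295350) = 40500
  i=5: min(500*3^5, 295350) = 121500
  i=6: min(500*3^6, 295350) = 295350
  i=7: min(500*3^7, 295350) = 295350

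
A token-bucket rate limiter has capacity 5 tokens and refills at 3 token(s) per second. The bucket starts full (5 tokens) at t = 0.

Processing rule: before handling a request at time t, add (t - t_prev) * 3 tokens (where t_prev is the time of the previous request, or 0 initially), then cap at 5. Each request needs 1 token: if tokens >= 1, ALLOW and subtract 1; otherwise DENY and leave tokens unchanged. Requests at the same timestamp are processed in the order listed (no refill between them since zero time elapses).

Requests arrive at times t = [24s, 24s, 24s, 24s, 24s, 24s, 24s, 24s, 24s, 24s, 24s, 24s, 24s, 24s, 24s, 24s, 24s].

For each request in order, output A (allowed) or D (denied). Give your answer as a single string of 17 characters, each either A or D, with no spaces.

Simulating step by step:
  req#1 t=24s: ALLOW
  req#2 t=24s: ALLOW
  req#3 t=24s: ALLOW
  req#4 t=24s: ALLOW
  req#5 t=24s: ALLOW
  req#6 t=24s: DENY
  req#7 t=24s: DENY
  req#8 t=24s: DENY
  req#9 t=24s: DENY
  req#10 t=24s: DENY
  req#11 t=24s: DENY
  req#12 t=24s: DENY
  req#13 t=24s: DENY
  req#14 t=24s: DENY
  req#15 t=24s: DENY
  req#16 t=24s: DENY
  req#17 t=24s: DENY

Answer: AAAAADDDDDDDDDDDD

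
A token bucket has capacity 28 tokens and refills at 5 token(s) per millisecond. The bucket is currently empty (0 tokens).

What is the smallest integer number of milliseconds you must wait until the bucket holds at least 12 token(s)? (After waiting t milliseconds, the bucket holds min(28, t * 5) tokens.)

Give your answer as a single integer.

Answer: 3

Derivation:
Need t * 5 >= 12, so t >= 12/5.
Smallest integer t = ceil(12/5) = 3.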